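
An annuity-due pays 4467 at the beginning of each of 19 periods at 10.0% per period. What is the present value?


PV_due = PMT * (1-(1+i)^(-n))/i * (1+i)
PV_immediate = 37366.098
PV_due = 37366.098 * 1.1
= 41102.7079


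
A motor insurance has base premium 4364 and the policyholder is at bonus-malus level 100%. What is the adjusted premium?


adjusted = base * BM_level / 100
= 4364 * 100 / 100
= 4364 * 1.0
= 4364.0


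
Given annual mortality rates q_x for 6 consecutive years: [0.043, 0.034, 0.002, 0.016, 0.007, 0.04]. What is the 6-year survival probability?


p_k = 1 - q_k for each year
Survival = product of (1 - q_k)
= 0.957 * 0.966 * 0.998 * 0.984 * 0.993 * 0.96
= 0.8654


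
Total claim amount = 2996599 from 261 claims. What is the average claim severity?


severity = total / number
= 2996599 / 261
= 11481.2222


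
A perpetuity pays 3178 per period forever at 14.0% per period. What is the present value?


PV = PMT / i
= 3178 / 0.14
= 22700.0


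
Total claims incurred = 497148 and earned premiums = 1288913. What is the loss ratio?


Loss ratio = claims / premiums
= 497148 / 1288913
= 0.3857


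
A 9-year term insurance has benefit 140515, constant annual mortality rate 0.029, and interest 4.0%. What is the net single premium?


NSP = benefit * sum_{k=0}^{n-1} k_p_x * q * v^(k+1)
With constant q=0.029, v=0.961538
Sum = 0.19371
NSP = 140515 * 0.19371
= 27219.1146


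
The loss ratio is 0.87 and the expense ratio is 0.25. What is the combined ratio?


Combined ratio = loss ratio + expense ratio
= 0.87 + 0.25
= 1.12


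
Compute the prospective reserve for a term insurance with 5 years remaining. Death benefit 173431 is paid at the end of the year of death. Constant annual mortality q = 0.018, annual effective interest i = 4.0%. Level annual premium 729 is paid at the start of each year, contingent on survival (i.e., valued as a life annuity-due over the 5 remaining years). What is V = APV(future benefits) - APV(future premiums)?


v = 1/(1+i) = 0.961538
APV(future benefits) per unit = sum_{k=0}^{4} k_p_x * q * v^(k+1) = 0.07741
APV(future benefits) = 173431 * 0.07741 = 13425.2168
Life annuity-due factor ä_{x:5} = sum_{k=0}^{4} k_p_x * v^k = 4.472552
APV(future premiums) = 729 * 4.472552 = 3260.4905
V = 13425.2168 - 3260.4905
= 10164.7263


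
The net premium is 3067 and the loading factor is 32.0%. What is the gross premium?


Gross = net * (1 + loading)
= 3067 * (1 + 0.32)
= 3067 * 1.32
= 4048.44


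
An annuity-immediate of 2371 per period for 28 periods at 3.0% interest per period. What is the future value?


FV = PMT * ((1+i)^n - 1) / i
= 2371 * ((1.03)^28 - 1) / 0.03
= 2371 * (2.287928 - 1) / 0.03
= 101789.2173


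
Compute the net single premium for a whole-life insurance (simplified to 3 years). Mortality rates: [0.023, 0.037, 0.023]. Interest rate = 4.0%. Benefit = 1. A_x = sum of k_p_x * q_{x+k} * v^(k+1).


v = 0.961538
Year 0: k_p_x=1.0, q=0.023, term=0.022115
Year 1: k_p_x=0.977, q=0.037, term=0.033422
Year 2: k_p_x=0.940851, q=0.023, term=0.019238
A_x = 0.0748


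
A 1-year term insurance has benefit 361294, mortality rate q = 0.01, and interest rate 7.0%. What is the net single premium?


NSP = benefit * q * v
v = 1/(1+i) = 0.934579
NSP = 361294 * 0.01 * 0.934579
= 3376.5794


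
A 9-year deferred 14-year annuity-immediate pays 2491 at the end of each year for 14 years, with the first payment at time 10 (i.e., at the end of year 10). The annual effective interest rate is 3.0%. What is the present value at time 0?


PV at time 9 of the 14-year annuity-immediate:
a_n = 2491 * (1-(1+0.03)^(-14))/0.03 = 28138.5182
Discount back 9 years to time 0:
PV = 28138.5182 * (1+0.03)^(-9)
= 28138.5182 * 0.766417
= 21565.8312


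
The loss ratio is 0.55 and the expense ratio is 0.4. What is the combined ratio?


Combined ratio = loss ratio + expense ratio
= 0.55 + 0.4
= 0.95


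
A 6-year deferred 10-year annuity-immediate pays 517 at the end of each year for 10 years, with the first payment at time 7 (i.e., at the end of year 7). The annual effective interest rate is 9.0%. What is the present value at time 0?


PV at time 6 of the 10-year annuity-immediate:
a_n = 517 * (1-(1+0.09)^(-10))/0.09 = 3317.929
Discount back 6 years to time 0:
PV = 3317.929 * (1+0.09)^(-6)
= 3317.929 * 0.596267
= 1978.3727


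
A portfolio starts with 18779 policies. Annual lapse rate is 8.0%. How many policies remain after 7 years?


remaining = initial * (1 - lapse)^years
= 18779 * (1 - 0.08)^7
= 18779 * 0.557847
= 10475.8013


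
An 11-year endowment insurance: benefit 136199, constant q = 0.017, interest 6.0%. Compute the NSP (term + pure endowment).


Term component = 16952.2514
Pure endowment = 11_p_x * v^11 * benefit = 0.828111 * 0.526788 * 136199 = 59415.273
NSP = 76367.5244


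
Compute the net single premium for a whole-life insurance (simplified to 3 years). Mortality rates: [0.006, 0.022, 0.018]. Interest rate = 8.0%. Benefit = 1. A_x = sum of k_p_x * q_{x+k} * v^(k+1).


v = 0.925926
Year 0: k_p_x=1.0, q=0.006, term=0.005556
Year 1: k_p_x=0.994, q=0.022, term=0.018748
Year 2: k_p_x=0.972132, q=0.018, term=0.013891
A_x = 0.0382


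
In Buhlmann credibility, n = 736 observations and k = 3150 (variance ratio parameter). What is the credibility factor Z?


Z = n / (n + k)
= 736 / (736 + 3150)
= 736 / 3886
= 0.1894


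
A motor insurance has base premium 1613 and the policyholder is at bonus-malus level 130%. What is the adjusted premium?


adjusted = base * BM_level / 100
= 1613 * 130 / 100
= 1613 * 1.3
= 2096.9


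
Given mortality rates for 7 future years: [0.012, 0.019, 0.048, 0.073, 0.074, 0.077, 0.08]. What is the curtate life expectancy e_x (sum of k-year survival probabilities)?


e_x = sum_{k=1}^{n} k_p_x
k_p_x values:
  1_p_x = 0.988
  2_p_x = 0.969228
  3_p_x = 0.922705
  4_p_x = 0.855348
  5_p_x = 0.792052
  6_p_x = 0.731064
  7_p_x = 0.672579
e_x = 5.931


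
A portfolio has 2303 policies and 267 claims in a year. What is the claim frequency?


frequency = claims / policies
= 267 / 2303
= 0.1159


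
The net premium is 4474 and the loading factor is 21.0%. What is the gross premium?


Gross = net * (1 + loading)
= 4474 * (1 + 0.21)
= 4474 * 1.21
= 5413.54


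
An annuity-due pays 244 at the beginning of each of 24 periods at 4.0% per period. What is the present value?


PV_due = PMT * (1-(1+i)^(-n))/i * (1+i)
PV_immediate = 3720.259
PV_due = 3720.259 * 1.04
= 3869.0694


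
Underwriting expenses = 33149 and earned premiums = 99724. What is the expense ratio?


Expense ratio = expenses / premiums
= 33149 / 99724
= 0.3324


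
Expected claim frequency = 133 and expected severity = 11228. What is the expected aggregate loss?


E[S] = E[N] * E[X]
= 133 * 11228
= 1.4933e+06


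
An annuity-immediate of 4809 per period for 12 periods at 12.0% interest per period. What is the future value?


FV = PMT * ((1+i)^n - 1) / i
= 4809 * ((1.12)^12 - 1) / 0.12
= 4809 * (3.895976 - 1) / 0.12
= 116056.2379


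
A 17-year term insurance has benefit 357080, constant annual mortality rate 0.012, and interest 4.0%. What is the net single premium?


NSP = benefit * sum_{k=0}^{n-1} k_p_x * q * v^(k+1)
With constant q=0.012, v=0.961538
Sum = 0.13428
NSP = 357080 * 0.13428
= 47948.6748


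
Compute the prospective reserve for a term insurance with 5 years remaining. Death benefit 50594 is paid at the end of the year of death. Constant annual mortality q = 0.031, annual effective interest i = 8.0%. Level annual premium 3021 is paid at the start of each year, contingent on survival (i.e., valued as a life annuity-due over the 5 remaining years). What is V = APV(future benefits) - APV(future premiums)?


v = 1/(1+i) = 0.925926
APV(future benefits) per unit = sum_{k=0}^{4} k_p_x * q * v^(k+1) = 0.116897
APV(future benefits) = 50594 * 0.116897 = 5914.2832
Life annuity-due factor ä_{x:5} = sum_{k=0}^{4} k_p_x * v^k = 4.072538
APV(future premiums) = 3021 * 4.072538 = 12303.1378
V = 5914.2832 - 12303.1378
= -6388.8546


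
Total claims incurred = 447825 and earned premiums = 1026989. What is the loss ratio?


Loss ratio = claims / premiums
= 447825 / 1026989
= 0.4361


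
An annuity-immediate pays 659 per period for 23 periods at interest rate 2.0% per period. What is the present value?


PV = PMT * (1 - (1+i)^(-n)) / i
= 659 * (1 - (1+0.02)^(-23)) / 0.02
= 659 * (1 - 0.634156) / 0.02
= 659 * 18.292204
= 12054.5625


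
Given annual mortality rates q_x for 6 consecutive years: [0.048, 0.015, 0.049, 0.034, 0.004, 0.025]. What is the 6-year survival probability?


p_k = 1 - q_k for each year
Survival = product of (1 - q_k)
= 0.952 * 0.985 * 0.951 * 0.966 * 0.996 * 0.975
= 0.8366


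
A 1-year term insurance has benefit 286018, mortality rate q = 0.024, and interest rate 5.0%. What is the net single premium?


NSP = benefit * q * v
v = 1/(1+i) = 0.952381
NSP = 286018 * 0.024 * 0.952381
= 6537.5543


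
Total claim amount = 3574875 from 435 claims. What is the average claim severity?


severity = total / number
= 3574875 / 435
= 8218.1034


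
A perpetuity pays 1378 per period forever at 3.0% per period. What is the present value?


PV = PMT / i
= 1378 / 0.03
= 45933.3333


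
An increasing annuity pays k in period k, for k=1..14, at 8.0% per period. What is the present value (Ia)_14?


(Ia)_n = sum_{k=1}^{n} k * v^k, v = 1/(1+i)
v = 0.925926
Sum computed term by term:
(Ia)_14 = 51.7165


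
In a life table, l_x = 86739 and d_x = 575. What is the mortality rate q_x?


q_x = d_x / l_x
= 575 / 86739
= 0.0066


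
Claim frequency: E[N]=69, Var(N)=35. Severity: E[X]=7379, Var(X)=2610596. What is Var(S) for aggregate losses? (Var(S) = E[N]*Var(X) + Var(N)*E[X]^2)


Var(S) = E[N]*Var(X) + Var(N)*E[X]^2
= 69*2610596 + 35*7379^2
= 180131124 + 1905737435
= 2.0859e+09


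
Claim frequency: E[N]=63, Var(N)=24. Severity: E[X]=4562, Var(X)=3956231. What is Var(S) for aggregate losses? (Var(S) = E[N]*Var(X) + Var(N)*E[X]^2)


Var(S) = E[N]*Var(X) + Var(N)*E[X]^2
= 63*3956231 + 24*4562^2
= 249242553 + 499484256
= 7.4873e+08


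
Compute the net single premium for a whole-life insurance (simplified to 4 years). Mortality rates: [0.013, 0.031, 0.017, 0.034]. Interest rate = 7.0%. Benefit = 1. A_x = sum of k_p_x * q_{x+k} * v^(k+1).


v = 0.934579
Year 0: k_p_x=1.0, q=0.013, term=0.01215
Year 1: k_p_x=0.987, q=0.031, term=0.026725
Year 2: k_p_x=0.956403, q=0.017, term=0.013272
Year 3: k_p_x=0.940144, q=0.034, term=0.024386
A_x = 0.0765


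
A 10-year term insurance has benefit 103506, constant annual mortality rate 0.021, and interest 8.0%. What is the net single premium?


NSP = benefit * sum_{k=0}^{n-1} k_p_x * q * v^(k+1)
With constant q=0.021, v=0.925926
Sum = 0.13003
NSP = 103506 * 0.13003
= 13458.8636


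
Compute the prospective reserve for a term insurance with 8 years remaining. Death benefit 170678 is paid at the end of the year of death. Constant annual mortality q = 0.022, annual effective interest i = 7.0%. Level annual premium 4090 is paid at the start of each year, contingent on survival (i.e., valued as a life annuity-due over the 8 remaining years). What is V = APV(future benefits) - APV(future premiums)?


v = 1/(1+i) = 0.934579
APV(future benefits) per unit = sum_{k=0}^{7} k_p_x * q * v^(k+1) = 0.122644
APV(future benefits) = 170678 * 0.122644 = 20932.6273
Life annuity-due factor ä_{x:8} = sum_{k=0}^{7} k_p_x * v^k = 5.964957
APV(future premiums) = 4090 * 5.964957 = 24396.6727
V = 20932.6273 - 24396.6727
= -3464.0454


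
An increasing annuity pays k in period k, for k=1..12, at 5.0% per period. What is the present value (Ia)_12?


(Ia)_n = sum_{k=1}^{n} k * v^k, v = 1/(1+i)
v = 0.952381
Sum computed term by term:
(Ia)_12 = 52.4873


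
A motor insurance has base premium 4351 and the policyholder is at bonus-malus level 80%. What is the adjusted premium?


adjusted = base * BM_level / 100
= 4351 * 80 / 100
= 4351 * 0.8
= 3480.8


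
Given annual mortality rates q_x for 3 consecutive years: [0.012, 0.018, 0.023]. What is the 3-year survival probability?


p_k = 1 - q_k for each year
Survival = product of (1 - q_k)
= 0.988 * 0.982 * 0.977
= 0.9479


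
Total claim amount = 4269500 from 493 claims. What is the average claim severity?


severity = total / number
= 4269500 / 493
= 8660.2434


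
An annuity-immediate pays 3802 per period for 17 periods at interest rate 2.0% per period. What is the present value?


PV = PMT * (1 - (1+i)^(-n)) / i
= 3802 * (1 - (1+0.02)^(-17)) / 0.02
= 3802 * (1 - 0.714163) / 0.02
= 3802 * 14.291872
= 54337.6969


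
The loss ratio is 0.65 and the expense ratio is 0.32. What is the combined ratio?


Combined ratio = loss ratio + expense ratio
= 0.65 + 0.32
= 0.97


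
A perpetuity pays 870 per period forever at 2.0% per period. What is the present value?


PV = PMT / i
= 870 / 0.02
= 43500.0


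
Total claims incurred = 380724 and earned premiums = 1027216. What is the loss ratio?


Loss ratio = claims / premiums
= 380724 / 1027216
= 0.3706


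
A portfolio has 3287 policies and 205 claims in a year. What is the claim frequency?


frequency = claims / policies
= 205 / 3287
= 0.0624


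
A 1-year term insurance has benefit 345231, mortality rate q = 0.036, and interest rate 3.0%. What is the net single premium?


NSP = benefit * q * v
v = 1/(1+i) = 0.970874
NSP = 345231 * 0.036 * 0.970874
= 12066.3262


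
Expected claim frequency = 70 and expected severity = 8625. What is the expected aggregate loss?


E[S] = E[N] * E[X]
= 70 * 8625
= 603750


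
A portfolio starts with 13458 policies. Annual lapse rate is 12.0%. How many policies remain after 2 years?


remaining = initial * (1 - lapse)^years
= 13458 * (1 - 0.12)^2
= 13458 * 0.7744
= 10421.8752


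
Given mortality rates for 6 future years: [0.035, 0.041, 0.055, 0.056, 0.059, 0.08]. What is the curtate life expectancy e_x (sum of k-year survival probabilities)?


e_x = sum_{k=1}^{n} k_p_x
k_p_x values:
  1_p_x = 0.965
  2_p_x = 0.925435
  3_p_x = 0.874536
  4_p_x = 0.825562
  5_p_x = 0.776854
  6_p_x = 0.714706
e_x = 5.0821


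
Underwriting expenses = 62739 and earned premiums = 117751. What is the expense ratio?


Expense ratio = expenses / premiums
= 62739 / 117751
= 0.5328


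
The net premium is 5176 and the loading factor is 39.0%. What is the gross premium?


Gross = net * (1 + loading)
= 5176 * (1 + 0.39)
= 5176 * 1.39
= 7194.64


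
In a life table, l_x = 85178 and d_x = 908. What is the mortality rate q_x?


q_x = d_x / l_x
= 908 / 85178
= 0.0107


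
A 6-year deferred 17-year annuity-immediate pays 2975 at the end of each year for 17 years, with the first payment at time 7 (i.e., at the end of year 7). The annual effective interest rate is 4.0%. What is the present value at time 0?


PV at time 6 of the 17-year annuity-immediate:
a_n = 2975 * (1-(1+0.04)^(-17))/0.04 = 36192.8648
Discount back 6 years to time 0:
PV = 36192.8648 * (1+0.04)^(-6)
= 36192.8648 * 0.790315
= 28603.7468


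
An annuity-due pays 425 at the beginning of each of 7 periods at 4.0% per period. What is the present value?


PV_due = PMT * (1-(1+i)^(-n))/i * (1+i)
PV_immediate = 2550.8732
PV_due = 2550.8732 * 1.04
= 2652.9082


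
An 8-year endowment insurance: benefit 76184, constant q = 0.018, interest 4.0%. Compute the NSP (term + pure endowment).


Term component = 8703.8995
Pure endowment = 8_p_x * v^8 * benefit = 0.864753 * 0.73069 * 76184 = 48138.1016
NSP = 56842.0011


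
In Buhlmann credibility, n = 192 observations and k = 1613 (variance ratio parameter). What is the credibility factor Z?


Z = n / (n + k)
= 192 / (192 + 1613)
= 192 / 1805
= 0.1064


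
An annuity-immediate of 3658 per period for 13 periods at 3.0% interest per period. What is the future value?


FV = PMT * ((1+i)^n - 1) / i
= 3658 * ((1.03)^13 - 1) / 0.03
= 3658 * (1.468534 - 1) / 0.03
= 57129.8775


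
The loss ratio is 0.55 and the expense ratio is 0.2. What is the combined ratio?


Combined ratio = loss ratio + expense ratio
= 0.55 + 0.2
= 0.75


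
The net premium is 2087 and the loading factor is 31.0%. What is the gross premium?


Gross = net * (1 + loading)
= 2087 * (1 + 0.31)
= 2087 * 1.31
= 2733.97


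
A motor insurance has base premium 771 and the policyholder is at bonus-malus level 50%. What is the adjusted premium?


adjusted = base * BM_level / 100
= 771 * 50 / 100
= 771 * 0.5
= 385.5


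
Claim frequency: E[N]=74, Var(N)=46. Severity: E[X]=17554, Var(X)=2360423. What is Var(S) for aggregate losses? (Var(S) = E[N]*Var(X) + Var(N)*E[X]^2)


Var(S) = E[N]*Var(X) + Var(N)*E[X]^2
= 74*2360423 + 46*17554^2
= 174671302 + 14174574136
= 1.4349e+10


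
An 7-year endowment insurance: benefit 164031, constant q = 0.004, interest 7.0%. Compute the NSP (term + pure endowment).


Term component = 3497.6676
Pure endowment = 7_p_x * v^7 * benefit = 0.972334 * 0.62275 * 164031 = 99324.1501
NSP = 102821.8177


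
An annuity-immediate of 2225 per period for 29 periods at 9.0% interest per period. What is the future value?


FV = PMT * ((1+i)^n - 1) / i
= 2225 * ((1.09)^29 - 1) / 0.09
= 2225 * (12.172182 - 1) / 0.09
= 276201.1681


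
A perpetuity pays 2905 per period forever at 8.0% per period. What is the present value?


PV = PMT / i
= 2905 / 0.08
= 36312.5


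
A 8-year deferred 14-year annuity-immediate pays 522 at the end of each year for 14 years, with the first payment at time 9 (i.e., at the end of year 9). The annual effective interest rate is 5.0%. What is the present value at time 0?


PV at time 8 of the 14-year annuity-immediate:
a_n = 522 * (1-(1+0.05)^(-14))/0.05 = 5167.0906
Discount back 8 years to time 0:
PV = 5167.0906 * (1+0.05)^(-8)
= 5167.0906 * 0.676839
= 3497.2903


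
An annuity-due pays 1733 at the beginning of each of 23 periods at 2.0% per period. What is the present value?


PV_due = PMT * (1-(1+i)^(-n))/i * (1+i)
PV_immediate = 31700.3897
PV_due = 31700.3897 * 1.02
= 32334.3975


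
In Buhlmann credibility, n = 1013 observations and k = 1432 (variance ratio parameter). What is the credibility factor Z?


Z = n / (n + k)
= 1013 / (1013 + 1432)
= 1013 / 2445
= 0.4143


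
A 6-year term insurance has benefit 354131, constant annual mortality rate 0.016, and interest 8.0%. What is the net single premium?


NSP = benefit * sum_{k=0}^{n-1} k_p_x * q * v^(k+1)
With constant q=0.016, v=0.925926
Sum = 0.071326
NSP = 354131 * 0.071326
= 25258.8548


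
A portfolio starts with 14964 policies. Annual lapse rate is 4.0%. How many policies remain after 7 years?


remaining = initial * (1 - lapse)^years
= 14964 * (1 - 0.04)^7
= 14964 * 0.751447
= 11244.6601


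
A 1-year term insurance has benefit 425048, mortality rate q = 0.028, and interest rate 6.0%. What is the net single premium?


NSP = benefit * q * v
v = 1/(1+i) = 0.943396
NSP = 425048 * 0.028 * 0.943396
= 11227.683


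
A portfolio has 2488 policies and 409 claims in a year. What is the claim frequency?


frequency = claims / policies
= 409 / 2488
= 0.1644


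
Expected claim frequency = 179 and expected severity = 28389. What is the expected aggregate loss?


E[S] = E[N] * E[X]
= 179 * 28389
= 5.0816e+06


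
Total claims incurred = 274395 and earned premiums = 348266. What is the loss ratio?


Loss ratio = claims / premiums
= 274395 / 348266
= 0.7879


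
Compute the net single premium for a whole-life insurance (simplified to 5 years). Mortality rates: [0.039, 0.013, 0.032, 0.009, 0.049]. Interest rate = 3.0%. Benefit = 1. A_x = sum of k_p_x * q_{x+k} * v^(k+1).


v = 0.970874
Year 0: k_p_x=1.0, q=0.039, term=0.037864
Year 1: k_p_x=0.961, q=0.013, term=0.011776
Year 2: k_p_x=0.948507, q=0.032, term=0.027777
Year 3: k_p_x=0.918155, q=0.009, term=0.007342
Year 4: k_p_x=0.909891, q=0.049, term=0.038459
A_x = 0.1232


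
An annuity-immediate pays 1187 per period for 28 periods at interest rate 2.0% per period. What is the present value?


PV = PMT * (1 - (1+i)^(-n)) / i
= 1187 * (1 - (1+0.02)^(-28)) / 0.02
= 1187 * (1 - 0.574375) / 0.02
= 1187 * 21.281272
= 25260.8703


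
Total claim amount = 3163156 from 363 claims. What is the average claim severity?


severity = total / number
= 3163156 / 363
= 8713.9284


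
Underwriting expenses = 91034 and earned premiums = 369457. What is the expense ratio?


Expense ratio = expenses / premiums
= 91034 / 369457
= 0.2464


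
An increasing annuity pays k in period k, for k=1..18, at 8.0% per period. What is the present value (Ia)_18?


(Ia)_n = sum_{k=1}^{n} k * v^k, v = 1/(1+i)
v = 0.925926
Sum computed term by term:
(Ia)_18 = 70.2144


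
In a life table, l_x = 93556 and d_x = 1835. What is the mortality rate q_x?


q_x = d_x / l_x
= 1835 / 93556
= 0.0196


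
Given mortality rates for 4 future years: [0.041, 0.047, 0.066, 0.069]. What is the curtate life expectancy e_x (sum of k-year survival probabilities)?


e_x = sum_{k=1}^{n} k_p_x
k_p_x values:
  1_p_x = 0.959
  2_p_x = 0.913927
  3_p_x = 0.853608
  4_p_x = 0.794709
e_x = 3.5212


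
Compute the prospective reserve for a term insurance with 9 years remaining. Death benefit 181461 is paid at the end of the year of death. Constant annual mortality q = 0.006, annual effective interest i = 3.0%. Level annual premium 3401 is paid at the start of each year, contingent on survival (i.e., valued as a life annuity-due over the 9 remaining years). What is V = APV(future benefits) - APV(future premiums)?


v = 1/(1+i) = 0.970874
APV(future benefits) per unit = sum_{k=0}^{8} k_p_x * q * v^(k+1) = 0.045665
APV(future benefits) = 181461 * 0.045665 = 8286.4249
Life annuity-due factor ä_{x:9} = sum_{k=0}^{8} k_p_x * v^k = 7.839166
APV(future premiums) = 3401 * 7.839166 = 26661.0044
V = 8286.4249 - 26661.0044
= -18374.5795


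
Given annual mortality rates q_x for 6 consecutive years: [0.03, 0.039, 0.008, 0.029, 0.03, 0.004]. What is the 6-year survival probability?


p_k = 1 - q_k for each year
Survival = product of (1 - q_k)
= 0.97 * 0.961 * 0.992 * 0.971 * 0.97 * 0.996
= 0.8675


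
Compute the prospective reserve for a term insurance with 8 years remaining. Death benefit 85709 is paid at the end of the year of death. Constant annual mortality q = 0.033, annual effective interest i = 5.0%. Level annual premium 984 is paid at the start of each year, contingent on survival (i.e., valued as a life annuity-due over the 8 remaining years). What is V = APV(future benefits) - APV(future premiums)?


v = 1/(1+i) = 0.952381
APV(future benefits) per unit = sum_{k=0}^{7} k_p_x * q * v^(k+1) = 0.191843
APV(future benefits) = 85709 * 0.191843 = 16442.7134
Life annuity-due factor ä_{x:8} = sum_{k=0}^{7} k_p_x * v^k = 6.104111
APV(future premiums) = 984 * 6.104111 = 6006.4452
V = 16442.7134 - 6006.4452
= 10436.2682


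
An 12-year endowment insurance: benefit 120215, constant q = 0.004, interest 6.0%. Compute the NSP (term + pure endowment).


Term component = 3954.8278
Pure endowment = 12_p_x * v^12 * benefit = 0.953042 * 0.496969 * 120215 = 56937.7549
NSP = 60892.5827


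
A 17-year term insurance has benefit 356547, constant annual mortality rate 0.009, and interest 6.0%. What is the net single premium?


NSP = benefit * sum_{k=0}^{n-1} k_p_x * q * v^(k+1)
With constant q=0.009, v=0.943396
Sum = 0.088897
NSP = 356547 * 0.088897
= 31695.8725


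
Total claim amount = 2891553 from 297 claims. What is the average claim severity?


severity = total / number
= 2891553 / 297
= 9735.8687


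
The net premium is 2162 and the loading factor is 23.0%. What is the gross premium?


Gross = net * (1 + loading)
= 2162 * (1 + 0.23)
= 2162 * 1.23
= 2659.26


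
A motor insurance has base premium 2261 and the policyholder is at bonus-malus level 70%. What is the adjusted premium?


adjusted = base * BM_level / 100
= 2261 * 70 / 100
= 2261 * 0.7
= 1582.7


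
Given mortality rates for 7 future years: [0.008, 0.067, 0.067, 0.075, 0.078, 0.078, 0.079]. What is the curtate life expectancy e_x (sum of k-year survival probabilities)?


e_x = sum_{k=1}^{n} k_p_x
k_p_x values:
  1_p_x = 0.992
  2_p_x = 0.925536
  3_p_x = 0.863525
  4_p_x = 0.798761
  5_p_x = 0.736457
  6_p_x = 0.679014
  7_p_x = 0.625372
e_x = 5.6207


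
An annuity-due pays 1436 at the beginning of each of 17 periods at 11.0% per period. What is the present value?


PV_due = PMT * (1-(1+i)^(-n))/i * (1+i)
PV_immediate = 10840.0688
PV_due = 10840.0688 * 1.11
= 12032.4763


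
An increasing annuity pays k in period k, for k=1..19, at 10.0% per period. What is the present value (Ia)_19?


(Ia)_n = sum_{k=1}^{n} k * v^k, v = 1/(1+i)
v = 0.909091
Sum computed term by term:
(Ia)_19 = 60.9476


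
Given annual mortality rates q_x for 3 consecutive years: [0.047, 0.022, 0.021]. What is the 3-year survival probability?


p_k = 1 - q_k for each year
Survival = product of (1 - q_k)
= 0.953 * 0.978 * 0.979
= 0.9125


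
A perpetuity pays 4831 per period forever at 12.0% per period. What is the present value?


PV = PMT / i
= 4831 / 0.12
= 40258.3333


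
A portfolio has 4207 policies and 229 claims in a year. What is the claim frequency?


frequency = claims / policies
= 229 / 4207
= 0.0544


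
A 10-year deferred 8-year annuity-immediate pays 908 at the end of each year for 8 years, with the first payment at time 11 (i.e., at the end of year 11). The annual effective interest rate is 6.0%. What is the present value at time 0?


PV at time 10 of the 8-year annuity-immediate:
a_n = 908 * (1-(1+0.06)^(-8))/0.06 = 5638.4928
Discount back 10 years to time 0:
PV = 5638.4928 * (1+0.06)^(-10)
= 5638.4928 * 0.558395
= 3148.5049


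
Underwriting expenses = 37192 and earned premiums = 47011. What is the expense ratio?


Expense ratio = expenses / premiums
= 37192 / 47011
= 0.7911


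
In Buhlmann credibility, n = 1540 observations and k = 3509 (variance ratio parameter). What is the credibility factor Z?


Z = n / (n + k)
= 1540 / (1540 + 3509)
= 1540 / 5049
= 0.305


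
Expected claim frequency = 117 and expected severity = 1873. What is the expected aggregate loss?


E[S] = E[N] * E[X]
= 117 * 1873
= 219141


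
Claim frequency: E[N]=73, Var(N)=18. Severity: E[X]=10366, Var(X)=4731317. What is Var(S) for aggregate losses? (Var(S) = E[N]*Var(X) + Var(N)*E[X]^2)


Var(S) = E[N]*Var(X) + Var(N)*E[X]^2
= 73*4731317 + 18*10366^2
= 345386141 + 1934171208
= 2.2796e+09


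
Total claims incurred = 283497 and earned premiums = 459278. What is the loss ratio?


Loss ratio = claims / premiums
= 283497 / 459278
= 0.6173


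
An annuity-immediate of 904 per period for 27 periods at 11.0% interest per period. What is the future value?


FV = PMT * ((1+i)^n - 1) / i
= 904 * ((1.11)^27 - 1) / 0.11
= 904 * (16.73865 - 1) / 0.11
= 129343.0869


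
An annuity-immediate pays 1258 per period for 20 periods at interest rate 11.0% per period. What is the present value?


PV = PMT * (1 - (1+i)^(-n)) / i
= 1258 * (1 - (1+0.11)^(-20)) / 0.11
= 1258 * (1 - 0.124034) / 0.11
= 1258 * 7.963328
= 10017.8668


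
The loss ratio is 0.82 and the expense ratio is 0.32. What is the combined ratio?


Combined ratio = loss ratio + expense ratio
= 0.82 + 0.32
= 1.14


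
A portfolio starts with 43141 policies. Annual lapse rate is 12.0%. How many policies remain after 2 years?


remaining = initial * (1 - lapse)^years
= 43141 * (1 - 0.12)^2
= 43141 * 0.7744
= 33408.3904


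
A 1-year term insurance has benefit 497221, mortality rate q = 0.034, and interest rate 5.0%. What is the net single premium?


NSP = benefit * q * v
v = 1/(1+i) = 0.952381
NSP = 497221 * 0.034 * 0.952381
= 16100.4895


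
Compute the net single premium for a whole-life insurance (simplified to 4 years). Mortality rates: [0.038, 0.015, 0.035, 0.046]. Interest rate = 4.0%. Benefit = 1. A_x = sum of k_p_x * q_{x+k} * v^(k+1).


v = 0.961538
Year 0: k_p_x=1.0, q=0.038, term=0.036538
Year 1: k_p_x=0.962, q=0.015, term=0.013341
Year 2: k_p_x=0.94757, q=0.035, term=0.029484
Year 3: k_p_x=0.914405, q=0.046, term=0.035955
A_x = 0.1153


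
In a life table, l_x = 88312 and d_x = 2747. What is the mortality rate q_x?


q_x = d_x / l_x
= 2747 / 88312
= 0.0311


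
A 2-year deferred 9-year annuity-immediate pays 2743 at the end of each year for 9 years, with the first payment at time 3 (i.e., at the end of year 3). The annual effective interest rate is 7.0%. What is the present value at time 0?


PV at time 2 of the 9-year annuity-immediate:
a_n = 2743 * (1-(1+0.07)^(-9))/0.07 = 17871.2821
Discount back 2 years to time 0:
PV = 17871.2821 * (1+0.07)^(-2)
= 17871.2821 * 0.873439
= 15609.4699


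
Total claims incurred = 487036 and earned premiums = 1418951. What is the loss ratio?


Loss ratio = claims / premiums
= 487036 / 1418951
= 0.3432


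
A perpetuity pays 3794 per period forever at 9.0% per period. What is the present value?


PV = PMT / i
= 3794 / 0.09
= 42155.5556


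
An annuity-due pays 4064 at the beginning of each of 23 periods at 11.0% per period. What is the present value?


PV_due = PMT * (1-(1+i)^(-n))/i * (1+i)
PV_immediate = 33594.778
PV_due = 33594.778 * 1.11
= 37290.2036


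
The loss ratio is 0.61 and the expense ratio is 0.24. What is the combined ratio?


Combined ratio = loss ratio + expense ratio
= 0.61 + 0.24
= 0.85


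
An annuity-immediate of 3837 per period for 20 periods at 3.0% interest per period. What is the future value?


FV = PMT * ((1+i)^n - 1) / i
= 3837 * ((1.03)^20 - 1) / 0.03
= 3837 * (1.806111 - 1) / 0.03
= 103101.6269


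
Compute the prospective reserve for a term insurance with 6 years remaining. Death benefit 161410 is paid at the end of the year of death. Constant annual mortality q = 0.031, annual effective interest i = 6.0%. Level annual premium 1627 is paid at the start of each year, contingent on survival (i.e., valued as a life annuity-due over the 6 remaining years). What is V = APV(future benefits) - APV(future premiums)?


v = 1/(1+i) = 0.943396
APV(future benefits) per unit = sum_{k=0}^{5} k_p_x * q * v^(k+1) = 0.141854
APV(future benefits) = 161410 * 0.141854 = 22896.6744
Life annuity-due factor ä_{x:6} = sum_{k=0}^{5} k_p_x * v^k = 4.850496
APV(future premiums) = 1627 * 4.850496 = 7891.7569
V = 22896.6744 - 7891.7569
= 15004.9176


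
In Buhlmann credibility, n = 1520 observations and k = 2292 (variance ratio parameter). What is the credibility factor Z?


Z = n / (n + k)
= 1520 / (1520 + 2292)
= 1520 / 3812
= 0.3987


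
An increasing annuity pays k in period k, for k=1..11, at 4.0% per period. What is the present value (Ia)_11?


(Ia)_n = sum_{k=1}^{n} k * v^k, v = 1/(1+i)
v = 0.961538
Sum computed term by term:
(Ia)_11 = 49.1376


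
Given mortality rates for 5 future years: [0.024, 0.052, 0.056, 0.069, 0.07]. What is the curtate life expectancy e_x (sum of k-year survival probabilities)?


e_x = sum_{k=1}^{n} k_p_x
k_p_x values:
  1_p_x = 0.976
  2_p_x = 0.925248
  3_p_x = 0.873434
  4_p_x = 0.813167
  5_p_x = 0.756245
e_x = 4.3441


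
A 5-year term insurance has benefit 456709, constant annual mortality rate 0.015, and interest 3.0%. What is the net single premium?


NSP = benefit * sum_{k=0}^{n-1} k_p_x * q * v^(k+1)
With constant q=0.015, v=0.970874
Sum = 0.066725
NSP = 456709 * 0.066725
= 30473.8928


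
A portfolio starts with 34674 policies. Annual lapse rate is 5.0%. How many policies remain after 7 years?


remaining = initial * (1 - lapse)^years
= 34674 * (1 - 0.05)^7
= 34674 * 0.698337
= 24214.1474


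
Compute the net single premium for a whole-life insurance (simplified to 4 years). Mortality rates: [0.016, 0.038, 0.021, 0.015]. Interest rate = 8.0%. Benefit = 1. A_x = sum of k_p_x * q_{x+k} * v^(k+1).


v = 0.925926
Year 0: k_p_x=1.0, q=0.016, term=0.014815
Year 1: k_p_x=0.984, q=0.038, term=0.032058
Year 2: k_p_x=0.946608, q=0.021, term=0.01578
Year 3: k_p_x=0.926729, q=0.015, term=0.010218
A_x = 0.0729


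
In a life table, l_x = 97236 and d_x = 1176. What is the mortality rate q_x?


q_x = d_x / l_x
= 1176 / 97236
= 0.0121


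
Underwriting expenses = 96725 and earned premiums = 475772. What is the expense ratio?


Expense ratio = expenses / premiums
= 96725 / 475772
= 0.2033


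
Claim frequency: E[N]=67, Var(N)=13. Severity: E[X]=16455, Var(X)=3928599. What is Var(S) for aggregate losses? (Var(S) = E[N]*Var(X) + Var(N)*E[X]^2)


Var(S) = E[N]*Var(X) + Var(N)*E[X]^2
= 67*3928599 + 13*16455^2
= 263216133 + 3519971325
= 3.7832e+09


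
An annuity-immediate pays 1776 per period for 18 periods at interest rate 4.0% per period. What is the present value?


PV = PMT * (1 - (1+i)^(-n)) / i
= 1776 * (1 - (1+0.04)^(-18)) / 0.04
= 1776 * (1 - 0.493628) / 0.04
= 1776 * 12.659297
= 22482.9114


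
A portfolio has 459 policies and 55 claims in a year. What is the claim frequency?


frequency = claims / policies
= 55 / 459
= 0.1198


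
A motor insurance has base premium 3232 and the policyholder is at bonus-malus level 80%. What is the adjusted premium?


adjusted = base * BM_level / 100
= 3232 * 80 / 100
= 3232 * 0.8
= 2585.6


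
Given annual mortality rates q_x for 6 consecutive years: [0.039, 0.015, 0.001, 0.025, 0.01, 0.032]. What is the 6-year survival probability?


p_k = 1 - q_k for each year
Survival = product of (1 - q_k)
= 0.961 * 0.985 * 0.999 * 0.975 * 0.99 * 0.968
= 0.8836


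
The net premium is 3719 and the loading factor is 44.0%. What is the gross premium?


Gross = net * (1 + loading)
= 3719 * (1 + 0.44)
= 3719 * 1.44
= 5355.36


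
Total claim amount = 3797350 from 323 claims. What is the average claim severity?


severity = total / number
= 3797350 / 323
= 11756.5015


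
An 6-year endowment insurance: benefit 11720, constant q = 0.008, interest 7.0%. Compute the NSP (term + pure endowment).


Term component = 438.7599
Pure endowment = 6_p_x * v^6 * benefit = 0.95295 * 0.666342 * 11720 = 7442.091
NSP = 7880.8509


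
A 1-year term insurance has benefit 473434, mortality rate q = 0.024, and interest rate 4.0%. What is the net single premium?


NSP = benefit * q * v
v = 1/(1+i) = 0.961538
NSP = 473434 * 0.024 * 0.961538
= 10925.4


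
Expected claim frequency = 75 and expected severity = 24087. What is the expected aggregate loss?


E[S] = E[N] * E[X]
= 75 * 24087
= 1.8065e+06


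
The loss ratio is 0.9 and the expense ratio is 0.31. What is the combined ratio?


Combined ratio = loss ratio + expense ratio
= 0.9 + 0.31
= 1.21


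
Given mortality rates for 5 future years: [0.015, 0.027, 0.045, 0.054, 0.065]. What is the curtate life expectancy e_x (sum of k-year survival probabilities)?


e_x = sum_{k=1}^{n} k_p_x
k_p_x values:
  1_p_x = 0.985
  2_p_x = 0.958405
  3_p_x = 0.915277
  4_p_x = 0.865852
  5_p_x = 0.809571
e_x = 4.5341


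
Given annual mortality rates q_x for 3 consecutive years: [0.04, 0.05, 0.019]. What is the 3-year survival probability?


p_k = 1 - q_k for each year
Survival = product of (1 - q_k)
= 0.96 * 0.95 * 0.981
= 0.8947


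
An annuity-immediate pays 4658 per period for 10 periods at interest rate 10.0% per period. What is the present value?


PV = PMT * (1 - (1+i)^(-n)) / i
= 4658 * (1 - (1+0.1)^(-10)) / 0.1
= 4658 * (1 - 0.385543) / 0.1
= 4658 * 6.144567
= 28621.3936


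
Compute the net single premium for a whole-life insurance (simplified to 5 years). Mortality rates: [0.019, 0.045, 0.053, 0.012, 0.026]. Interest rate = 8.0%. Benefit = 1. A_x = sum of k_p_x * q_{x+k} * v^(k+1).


v = 0.925926
Year 0: k_p_x=1.0, q=0.019, term=0.017593
Year 1: k_p_x=0.981, q=0.045, term=0.037847
Year 2: k_p_x=0.936855, q=0.053, term=0.039416
Year 3: k_p_x=0.887202, q=0.012, term=0.007825
Year 4: k_p_x=0.876555, q=0.026, term=0.015511
A_x = 0.1182


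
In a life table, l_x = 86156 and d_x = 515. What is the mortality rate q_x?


q_x = d_x / l_x
= 515 / 86156
= 0.006


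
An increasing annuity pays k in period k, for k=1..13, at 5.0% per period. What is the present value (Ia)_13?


(Ia)_n = sum_{k=1}^{n} k * v^k, v = 1/(1+i)
v = 0.952381
Sum computed term by term:
(Ia)_13 = 59.3815


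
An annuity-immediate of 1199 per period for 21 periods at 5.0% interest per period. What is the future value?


FV = PMT * ((1+i)^n - 1) / i
= 1199 * ((1.05)^21 - 1) / 0.05
= 1199 * (2.785963 - 1) / 0.05
= 42827.3829


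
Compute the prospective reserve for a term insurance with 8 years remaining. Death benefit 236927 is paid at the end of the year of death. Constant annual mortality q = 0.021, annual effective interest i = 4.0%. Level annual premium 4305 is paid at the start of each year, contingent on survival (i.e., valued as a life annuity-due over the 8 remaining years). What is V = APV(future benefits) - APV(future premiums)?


v = 1/(1+i) = 0.961538
APV(future benefits) per unit = sum_{k=0}^{7} k_p_x * q * v^(k+1) = 0.131994
APV(future benefits) = 236927 * 0.131994 = 31273.0411
Life annuity-due factor ä_{x:8} = sum_{k=0}^{7} k_p_x * v^k = 6.536866
APV(future premiums) = 4305 * 6.536866 = 28141.2096
V = 31273.0411 - 28141.2096
= 3131.8315


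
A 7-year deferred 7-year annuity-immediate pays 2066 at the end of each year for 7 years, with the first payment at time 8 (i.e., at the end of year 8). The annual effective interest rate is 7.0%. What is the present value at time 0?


PV at time 7 of the 7-year annuity-immediate:
a_n = 2066 * (1-(1+0.07)^(-7))/0.07 = 11134.2719
Discount back 7 years to time 0:
PV = 11134.2719 * (1+0.07)^(-7)
= 11134.2719 * 0.62275
= 6933.865


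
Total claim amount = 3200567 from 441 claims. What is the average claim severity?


severity = total / number
= 3200567 / 441
= 7257.5215


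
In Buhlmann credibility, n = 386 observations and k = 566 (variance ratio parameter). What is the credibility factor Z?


Z = n / (n + k)
= 386 / (386 + 566)
= 386 / 952
= 0.4055


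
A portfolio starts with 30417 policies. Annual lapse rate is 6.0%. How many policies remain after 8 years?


remaining = initial * (1 - lapse)^years
= 30417 * (1 - 0.06)^8
= 30417 * 0.609569
= 18541.2584


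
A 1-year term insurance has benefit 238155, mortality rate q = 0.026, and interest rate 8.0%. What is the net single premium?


NSP = benefit * q * v
v = 1/(1+i) = 0.925926
NSP = 238155 * 0.026 * 0.925926
= 5733.3611


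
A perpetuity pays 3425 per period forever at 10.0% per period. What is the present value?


PV = PMT / i
= 3425 / 0.1
= 34250.0


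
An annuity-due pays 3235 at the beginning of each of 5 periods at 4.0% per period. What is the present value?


PV_due = PMT * (1-(1+i)^(-n))/i * (1+i)
PV_immediate = 14401.6452
PV_due = 14401.6452 * 1.04
= 14977.7111


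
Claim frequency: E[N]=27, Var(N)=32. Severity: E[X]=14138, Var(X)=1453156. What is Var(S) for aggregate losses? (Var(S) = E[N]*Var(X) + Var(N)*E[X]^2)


Var(S) = E[N]*Var(X) + Var(N)*E[X]^2
= 27*1453156 + 32*14138^2
= 39235212 + 6396257408
= 6.4355e+09


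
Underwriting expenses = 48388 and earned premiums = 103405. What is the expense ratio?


Expense ratio = expenses / premiums
= 48388 / 103405
= 0.4679


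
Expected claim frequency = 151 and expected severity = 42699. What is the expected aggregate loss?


E[S] = E[N] * E[X]
= 151 * 42699
= 6.4475e+06


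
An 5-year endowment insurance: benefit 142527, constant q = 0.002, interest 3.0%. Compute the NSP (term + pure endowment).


Term component = 1300.4063
Pure endowment = 5_p_x * v^5 * benefit = 0.99004 * 0.862609 * 142527 = 121720.4998
NSP = 123020.906
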